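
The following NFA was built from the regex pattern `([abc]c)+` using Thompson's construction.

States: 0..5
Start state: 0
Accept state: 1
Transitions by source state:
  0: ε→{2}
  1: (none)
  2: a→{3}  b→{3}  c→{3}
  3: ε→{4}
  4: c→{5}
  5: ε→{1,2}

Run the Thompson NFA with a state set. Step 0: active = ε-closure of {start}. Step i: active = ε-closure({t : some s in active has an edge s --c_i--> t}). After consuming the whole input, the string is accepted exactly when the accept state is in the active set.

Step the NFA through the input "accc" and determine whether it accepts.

Answer: ACCEPT

Steps:
start: ε-closure({0}) = {0,2}
'a' @ 1: {3,4}
'c' @ 2: {1,2,5}  ✓accept
'c' @ 3: {3,4}
'c' @ 4: {1,2,5}  ✓accept
after full input: {1,2,5}  (accept=1 in)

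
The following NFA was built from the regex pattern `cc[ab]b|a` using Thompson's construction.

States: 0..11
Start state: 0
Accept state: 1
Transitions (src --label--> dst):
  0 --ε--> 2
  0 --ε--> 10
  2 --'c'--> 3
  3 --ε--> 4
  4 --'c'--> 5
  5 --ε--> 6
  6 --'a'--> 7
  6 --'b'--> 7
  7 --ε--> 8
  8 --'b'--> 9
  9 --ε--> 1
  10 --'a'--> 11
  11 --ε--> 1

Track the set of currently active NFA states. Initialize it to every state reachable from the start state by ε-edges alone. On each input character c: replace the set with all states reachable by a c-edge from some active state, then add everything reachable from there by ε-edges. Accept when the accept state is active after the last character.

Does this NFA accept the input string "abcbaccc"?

Answer: REJECT

Derivation:
S₀ = ε-closure({0}) = {0,2,10}
'a' @ 1: {1,11}  ✓accept
'b' @ 2: {}  — dead — no transitions
rest 'cbaccc' ignored (set empty)
after full input: {}  (accept=1 not in)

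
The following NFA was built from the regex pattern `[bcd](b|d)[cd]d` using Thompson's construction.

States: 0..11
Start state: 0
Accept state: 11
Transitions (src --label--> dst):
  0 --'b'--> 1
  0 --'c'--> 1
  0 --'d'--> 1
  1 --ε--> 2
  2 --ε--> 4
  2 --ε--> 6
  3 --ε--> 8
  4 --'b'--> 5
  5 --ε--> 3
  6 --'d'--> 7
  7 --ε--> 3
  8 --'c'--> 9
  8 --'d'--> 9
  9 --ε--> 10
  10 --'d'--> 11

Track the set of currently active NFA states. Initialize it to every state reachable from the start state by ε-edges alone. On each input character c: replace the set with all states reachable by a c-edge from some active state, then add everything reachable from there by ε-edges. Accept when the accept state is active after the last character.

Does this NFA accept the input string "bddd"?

initial (ε-close {0}): {0}
'b' @ 1: {1,2,4,6}
'd' @ 2: {3,7,8}
'd' @ 3: {9,10}
'd' @ 4: {11}  (accept∈set)
final: {11}; accept 11 in set

Answer: ACCEPT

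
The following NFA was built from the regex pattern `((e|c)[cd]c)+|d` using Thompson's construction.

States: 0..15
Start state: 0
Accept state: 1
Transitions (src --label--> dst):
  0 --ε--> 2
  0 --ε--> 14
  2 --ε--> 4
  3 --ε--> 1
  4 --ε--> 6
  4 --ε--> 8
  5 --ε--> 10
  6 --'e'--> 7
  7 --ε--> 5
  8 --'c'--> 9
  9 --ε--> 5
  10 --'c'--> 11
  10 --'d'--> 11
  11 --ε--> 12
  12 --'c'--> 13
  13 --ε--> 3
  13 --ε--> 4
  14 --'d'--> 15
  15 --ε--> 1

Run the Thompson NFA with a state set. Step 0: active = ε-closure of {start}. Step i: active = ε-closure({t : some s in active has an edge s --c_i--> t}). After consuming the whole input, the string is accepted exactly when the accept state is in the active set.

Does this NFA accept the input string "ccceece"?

S₀ = ε-closure({0}) = {0,2,4,6,8,14}
'c' @ 1: {5,9,10}
'c' @ 2: {11,12}
'c' @ 3: {1,3,4,6,8,13}  [accepting]
'e' @ 4: {5,7,10}
'e' @ 5: {}  — no active states
rest 'ce' ignored (set empty)
after full input: {}  (accept=1 not in)

Answer: REJECT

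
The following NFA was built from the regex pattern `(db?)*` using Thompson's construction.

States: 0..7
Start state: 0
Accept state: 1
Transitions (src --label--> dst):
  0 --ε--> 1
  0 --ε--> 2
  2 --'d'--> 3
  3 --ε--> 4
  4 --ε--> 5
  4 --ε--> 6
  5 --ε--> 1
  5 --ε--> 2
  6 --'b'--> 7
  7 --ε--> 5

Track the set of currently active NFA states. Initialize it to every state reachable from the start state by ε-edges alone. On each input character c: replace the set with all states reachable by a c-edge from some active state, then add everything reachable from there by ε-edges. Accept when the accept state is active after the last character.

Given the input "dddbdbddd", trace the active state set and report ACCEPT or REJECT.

Answer: ACCEPT

Derivation:
start: ε-closure({0}) = {0,1,2}
'd' @ 1: {1,2,3,4,5,6}  ✓accept
'd' @ 2: {1,2,3,4,5,6}  ✓accept
'd' @ 3: {1,2,3,4,5,6}  ✓accept
'b' @ 4: {1,2,5,7}  ✓accept
'd' @ 5: {1,2,3,4,5,6}  ✓accept
'b' @ 6: {1,2,5,7}  ✓accept
'd' @ 7: {1,2,3,4,5,6}  ✓accept
'd' @ 8: {1,2,3,4,5,6}  ✓accept
'd' @ 9: {1,2,3,4,5,6}  ✓accept
final: {1,2,3,4,5,6}; accept 1 in set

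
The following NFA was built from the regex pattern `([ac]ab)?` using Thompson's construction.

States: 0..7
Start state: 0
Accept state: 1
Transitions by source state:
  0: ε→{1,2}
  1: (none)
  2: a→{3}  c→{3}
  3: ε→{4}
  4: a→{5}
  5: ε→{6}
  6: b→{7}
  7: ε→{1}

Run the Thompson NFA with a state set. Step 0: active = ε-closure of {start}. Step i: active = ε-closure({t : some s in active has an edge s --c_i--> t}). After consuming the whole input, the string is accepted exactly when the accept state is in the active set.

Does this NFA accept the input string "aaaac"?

start: ε-closure({0}) = {0,1,2}
'a' @ 1: {3,4}
'a' @ 2: {5,6}
'a' @ 3: {}  — no active states
rest 'ac' ignored (set empty)
final: {}; accept 1 not in set

Answer: REJECT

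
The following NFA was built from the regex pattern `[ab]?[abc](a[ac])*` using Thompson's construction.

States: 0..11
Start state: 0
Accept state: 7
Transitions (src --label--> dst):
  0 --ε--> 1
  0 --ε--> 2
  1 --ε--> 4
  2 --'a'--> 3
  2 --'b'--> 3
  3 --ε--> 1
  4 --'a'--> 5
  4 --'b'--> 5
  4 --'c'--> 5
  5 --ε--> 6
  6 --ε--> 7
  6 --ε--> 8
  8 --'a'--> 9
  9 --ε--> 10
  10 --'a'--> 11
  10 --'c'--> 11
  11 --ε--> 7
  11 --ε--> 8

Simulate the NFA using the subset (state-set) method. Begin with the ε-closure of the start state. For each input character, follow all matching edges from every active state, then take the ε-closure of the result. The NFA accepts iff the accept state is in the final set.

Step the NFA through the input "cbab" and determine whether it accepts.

Answer: REJECT

Derivation:
start: ε-closure({0}) = {0,1,2,4}
'c' @ 1: {5,6,7,8}  (accept∈set)
'b' @ 2: {}  — state set empty
rest 'ab' ignored (set empty)
final: {}; accept 7 not in set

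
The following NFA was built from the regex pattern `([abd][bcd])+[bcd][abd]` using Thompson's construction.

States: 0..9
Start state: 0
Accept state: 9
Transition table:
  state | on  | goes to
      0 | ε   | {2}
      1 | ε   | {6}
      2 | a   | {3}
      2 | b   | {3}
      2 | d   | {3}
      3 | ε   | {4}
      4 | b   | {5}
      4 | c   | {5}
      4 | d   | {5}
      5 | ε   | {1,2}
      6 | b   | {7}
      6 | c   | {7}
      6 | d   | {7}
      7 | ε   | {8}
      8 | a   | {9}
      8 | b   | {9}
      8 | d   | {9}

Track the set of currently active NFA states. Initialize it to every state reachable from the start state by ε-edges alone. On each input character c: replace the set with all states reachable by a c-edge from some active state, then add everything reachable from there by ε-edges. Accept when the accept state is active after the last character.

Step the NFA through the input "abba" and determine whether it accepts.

Answer: ACCEPT

Steps:
start: ε-closure({0}) = {0,2}
'a' @ 1: {3,4}
'b' @ 2: {1,2,5,6}
'b' @ 3: {3,4,7,8}
'a' @ 4: {9}  [accepting]
end set {9} — state 9 in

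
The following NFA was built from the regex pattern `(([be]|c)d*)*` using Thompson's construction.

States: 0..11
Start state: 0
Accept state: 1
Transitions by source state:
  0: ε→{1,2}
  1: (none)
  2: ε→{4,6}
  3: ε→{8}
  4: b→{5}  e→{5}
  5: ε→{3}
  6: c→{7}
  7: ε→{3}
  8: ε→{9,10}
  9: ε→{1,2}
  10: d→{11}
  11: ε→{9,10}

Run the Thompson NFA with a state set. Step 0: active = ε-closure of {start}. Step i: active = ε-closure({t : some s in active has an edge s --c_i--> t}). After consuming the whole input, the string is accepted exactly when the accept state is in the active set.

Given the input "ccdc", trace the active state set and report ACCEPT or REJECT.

Answer: ACCEPT

Derivation:
start: ε-closure({0}) = {0,1,2,4,6}
'c' @ 1: {1,2,3,4,6,7,8,9,10}  (accept∈set)
'c' @ 2: {1,2,3,4,6,7,8,9,10}  (accept∈set)
'd' @ 3: {1,2,4,6,9,10,11}  (accept∈set)
'c' @ 4: {1,2,3,4,6,7,8,9,10}  (accept∈set)
end set {1,2,3,4,6,7,8,9,10} — state 1 in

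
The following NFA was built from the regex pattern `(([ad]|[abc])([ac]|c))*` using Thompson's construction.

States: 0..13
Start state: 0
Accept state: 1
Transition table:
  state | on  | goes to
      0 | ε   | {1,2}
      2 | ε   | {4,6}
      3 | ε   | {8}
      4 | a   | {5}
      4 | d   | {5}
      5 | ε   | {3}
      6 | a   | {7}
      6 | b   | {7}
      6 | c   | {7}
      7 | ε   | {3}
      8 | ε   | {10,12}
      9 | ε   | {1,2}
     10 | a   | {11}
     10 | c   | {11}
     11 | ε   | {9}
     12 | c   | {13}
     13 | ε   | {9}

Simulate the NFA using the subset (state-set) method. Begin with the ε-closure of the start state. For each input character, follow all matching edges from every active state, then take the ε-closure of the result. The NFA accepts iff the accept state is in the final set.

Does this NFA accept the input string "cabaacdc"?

initial (ε-close {0}): {0,1,2,4,6}
'c' @ 1: {3,7,8,10,12}
'a' @ 2: {1,2,4,6,9,11}  [accepting]
'b' @ 3: {3,7,8,10,12}
'a' @ 4: {1,2,4,6,9,11}  [accepting]
'a' @ 5: {3,5,7,8,10,12}
'c' @ 6: {1,2,4,6,9,11,13}  [accepting]
'd' @ 7: {3,5,8,10,12}
'c' @ 8: {1,2,4,6,9,11,13}  [accepting]
end set {1,2,4,6,9,11,13} — state 1 in

Answer: ACCEPT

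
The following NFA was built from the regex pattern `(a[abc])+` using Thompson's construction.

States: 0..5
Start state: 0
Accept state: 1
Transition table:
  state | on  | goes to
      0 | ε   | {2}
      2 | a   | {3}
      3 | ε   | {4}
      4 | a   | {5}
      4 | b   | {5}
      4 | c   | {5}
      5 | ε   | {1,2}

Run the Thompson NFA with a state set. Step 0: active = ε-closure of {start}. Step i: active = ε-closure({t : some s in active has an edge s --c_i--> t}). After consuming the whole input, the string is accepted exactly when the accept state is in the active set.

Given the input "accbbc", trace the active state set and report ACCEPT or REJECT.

initial (ε-close {0}): {0,2}
'a' @ 1: {3,4}
'c' @ 2: {1,2,5}  [accepting]
'c' @ 3: {}  — dead — no transitions
rest 'bbc' ignored (set empty)
final: {}; accept 1 not in set

Answer: REJECT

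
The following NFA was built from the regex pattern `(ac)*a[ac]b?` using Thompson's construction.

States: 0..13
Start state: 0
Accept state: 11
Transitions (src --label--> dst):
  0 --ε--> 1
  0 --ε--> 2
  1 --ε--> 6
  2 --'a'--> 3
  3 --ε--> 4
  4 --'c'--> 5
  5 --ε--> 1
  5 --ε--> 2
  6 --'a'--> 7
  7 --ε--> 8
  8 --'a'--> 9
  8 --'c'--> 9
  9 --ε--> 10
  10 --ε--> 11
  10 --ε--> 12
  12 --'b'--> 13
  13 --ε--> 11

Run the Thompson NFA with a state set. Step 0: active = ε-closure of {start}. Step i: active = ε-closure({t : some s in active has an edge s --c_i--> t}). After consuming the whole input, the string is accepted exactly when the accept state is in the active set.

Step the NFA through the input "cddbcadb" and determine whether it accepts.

Answer: REJECT

Trace:
start: ε-closure({0}) = {0,1,2,6}
'c' @ 1: {}  — dead — no transitions
rest 'ddbcadb' ignored (set empty)
after full input: {}  (accept=11 not in)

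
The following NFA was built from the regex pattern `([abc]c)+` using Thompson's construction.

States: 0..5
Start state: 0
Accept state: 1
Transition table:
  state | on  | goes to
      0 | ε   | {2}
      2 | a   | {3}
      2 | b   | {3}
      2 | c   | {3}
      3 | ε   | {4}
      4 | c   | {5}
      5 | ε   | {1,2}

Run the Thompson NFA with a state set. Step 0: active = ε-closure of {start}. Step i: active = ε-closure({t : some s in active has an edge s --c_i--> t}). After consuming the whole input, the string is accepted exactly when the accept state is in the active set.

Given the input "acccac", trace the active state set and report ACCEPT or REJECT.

Answer: ACCEPT

Trace:
S₀ = ε-closure({0}) = {0,2}
'a' @ 1: {3,4}
'c' @ 2: {1,2,5}  (accept∈set)
'c' @ 3: {3,4}
'c' @ 4: {1,2,5}  (accept∈set)
'a' @ 5: {3,4}
'c' @ 6: {1,2,5}  (accept∈set)
end set {1,2,5} — state 1 in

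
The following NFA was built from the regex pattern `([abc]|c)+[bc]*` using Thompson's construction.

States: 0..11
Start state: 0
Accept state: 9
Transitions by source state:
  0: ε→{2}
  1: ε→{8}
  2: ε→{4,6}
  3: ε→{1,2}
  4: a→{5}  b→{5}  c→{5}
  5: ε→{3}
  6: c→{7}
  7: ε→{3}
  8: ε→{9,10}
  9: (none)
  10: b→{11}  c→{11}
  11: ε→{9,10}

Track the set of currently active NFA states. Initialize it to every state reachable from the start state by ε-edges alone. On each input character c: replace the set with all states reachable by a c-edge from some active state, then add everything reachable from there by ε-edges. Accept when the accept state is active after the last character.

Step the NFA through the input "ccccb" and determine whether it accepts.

Answer: ACCEPT

Derivation:
initial (ε-close {0}): {0,2,4,6}
'c' @ 1: {1,2,3,4,5,6,7,8,9,10}  ✓accept
'c' @ 2: {1,2,3,4,5,6,7,8,9,10,11}  ✓accept
'c' @ 3: {1,2,3,4,5,6,7,8,9,10,11}  ✓accept
'c' @ 4: {1,2,3,4,5,6,7,8,9,10,11}  ✓accept
'b' @ 5: {1,2,3,4,5,6,8,9,10,11}  ✓accept
end set {1,2,3,4,5,6,8,9,10,11} — state 9 in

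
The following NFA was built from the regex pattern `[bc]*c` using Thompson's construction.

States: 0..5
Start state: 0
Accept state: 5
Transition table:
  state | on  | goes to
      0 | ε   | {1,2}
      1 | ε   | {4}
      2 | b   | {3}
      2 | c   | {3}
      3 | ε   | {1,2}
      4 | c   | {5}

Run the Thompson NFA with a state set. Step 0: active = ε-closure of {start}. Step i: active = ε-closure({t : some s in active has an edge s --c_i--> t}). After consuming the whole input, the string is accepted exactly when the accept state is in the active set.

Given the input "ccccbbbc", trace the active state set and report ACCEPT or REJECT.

Answer: ACCEPT

Trace:
initial (ε-close {0}): {0,1,2,4}
'c' @ 1: {1,2,3,4,5}  ✓accept
'c' @ 2: {1,2,3,4,5}  ✓accept
'c' @ 3: {1,2,3,4,5}  ✓accept
'c' @ 4: {1,2,3,4,5}  ✓accept
'b' @ 5: {1,2,3,4}
'b' @ 6: {1,2,3,4}
'b' @ 7: {1,2,3,4}
'c' @ 8: {1,2,3,4,5}  ✓accept
end set {1,2,3,4,5} — state 5 in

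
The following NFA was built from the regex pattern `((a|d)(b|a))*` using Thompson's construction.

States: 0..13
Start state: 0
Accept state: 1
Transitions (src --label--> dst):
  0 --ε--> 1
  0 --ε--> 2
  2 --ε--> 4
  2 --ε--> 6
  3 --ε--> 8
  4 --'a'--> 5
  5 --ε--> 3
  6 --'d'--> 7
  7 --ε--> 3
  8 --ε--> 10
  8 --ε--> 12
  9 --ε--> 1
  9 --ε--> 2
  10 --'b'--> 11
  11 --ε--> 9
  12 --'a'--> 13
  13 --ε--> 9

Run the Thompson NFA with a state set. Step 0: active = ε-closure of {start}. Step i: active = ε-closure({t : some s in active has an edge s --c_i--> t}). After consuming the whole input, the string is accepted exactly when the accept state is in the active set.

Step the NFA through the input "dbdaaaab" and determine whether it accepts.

initial (ε-close {0}): {0,1,2,4,6}
'd' @ 1: {3,7,8,10,12}
'b' @ 2: {1,2,4,6,9,11}  [accepting]
'd' @ 3: {3,7,8,10,12}
'a' @ 4: {1,2,4,6,9,13}  [accepting]
'a' @ 5: {3,5,8,10,12}
'a' @ 6: {1,2,4,6,9,13}  [accepting]
'a' @ 7: {3,5,8,10,12}
'b' @ 8: {1,2,4,6,9,11}  [accepting]
final: {1,2,4,6,9,11}; accept 1 in set

Answer: ACCEPT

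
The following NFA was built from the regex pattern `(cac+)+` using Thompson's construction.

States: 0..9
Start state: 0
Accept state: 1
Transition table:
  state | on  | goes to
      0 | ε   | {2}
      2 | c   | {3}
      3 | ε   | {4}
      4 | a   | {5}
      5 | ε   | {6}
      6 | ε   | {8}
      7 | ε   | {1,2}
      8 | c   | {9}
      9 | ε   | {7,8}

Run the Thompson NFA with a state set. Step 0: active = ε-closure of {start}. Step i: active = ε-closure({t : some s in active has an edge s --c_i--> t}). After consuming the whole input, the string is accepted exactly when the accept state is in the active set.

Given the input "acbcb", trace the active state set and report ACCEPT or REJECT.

Answer: REJECT

Steps:
initial (ε-close {0}): {0,2}
'a' @ 1: {}  — no active states
rest 'cbcb' ignored (set empty)
after full input: {}  (accept=1 not in)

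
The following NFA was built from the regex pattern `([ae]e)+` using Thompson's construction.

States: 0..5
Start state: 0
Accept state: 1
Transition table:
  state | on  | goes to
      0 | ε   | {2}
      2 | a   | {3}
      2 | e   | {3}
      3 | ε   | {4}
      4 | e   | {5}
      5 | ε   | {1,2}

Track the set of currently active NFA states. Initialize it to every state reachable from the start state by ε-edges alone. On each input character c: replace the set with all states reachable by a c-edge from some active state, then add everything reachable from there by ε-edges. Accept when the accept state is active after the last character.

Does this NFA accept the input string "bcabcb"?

Answer: REJECT

Derivation:
start: ε-closure({0}) = {0,2}
'b' @ 1: {}  — no active states
rest 'cabcb' ignored (set empty)
after full input: {}  (accept=1 not in)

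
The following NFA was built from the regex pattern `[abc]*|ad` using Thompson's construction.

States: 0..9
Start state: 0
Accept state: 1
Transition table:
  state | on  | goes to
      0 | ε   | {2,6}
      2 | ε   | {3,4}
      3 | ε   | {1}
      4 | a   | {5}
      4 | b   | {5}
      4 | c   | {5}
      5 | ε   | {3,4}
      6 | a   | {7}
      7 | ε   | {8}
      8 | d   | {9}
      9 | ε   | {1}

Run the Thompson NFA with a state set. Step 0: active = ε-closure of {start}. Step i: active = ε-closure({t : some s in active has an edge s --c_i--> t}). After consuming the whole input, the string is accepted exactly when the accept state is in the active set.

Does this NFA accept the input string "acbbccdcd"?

S₀ = ε-closure({0}) = {0,1,2,3,4,6}
'a' @ 1: {1,3,4,5,7,8}  ✓accept
'c' @ 2: {1,3,4,5}  ✓accept
'b' @ 3: {1,3,4,5}  ✓accept
'b' @ 4: {1,3,4,5}  ✓accept
'c' @ 5: {1,3,4,5}  ✓accept
'c' @ 6: {1,3,4,5}  ✓accept
'd' @ 7: {}  — no active states
rest 'cd' ignored (set empty)
final: {}; accept 1 not in set

Answer: REJECT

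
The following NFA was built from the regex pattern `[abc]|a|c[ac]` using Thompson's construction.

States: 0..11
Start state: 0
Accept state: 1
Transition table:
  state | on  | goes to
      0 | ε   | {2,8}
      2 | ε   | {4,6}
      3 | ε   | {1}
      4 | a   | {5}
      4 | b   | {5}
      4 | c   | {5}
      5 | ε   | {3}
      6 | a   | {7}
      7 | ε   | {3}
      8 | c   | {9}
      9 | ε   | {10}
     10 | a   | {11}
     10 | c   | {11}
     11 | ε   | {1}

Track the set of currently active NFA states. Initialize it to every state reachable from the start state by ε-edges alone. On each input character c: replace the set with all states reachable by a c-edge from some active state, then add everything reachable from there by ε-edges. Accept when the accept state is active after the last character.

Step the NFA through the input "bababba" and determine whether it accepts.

Answer: REJECT

Derivation:
S₀ = ε-closure({0}) = {0,2,4,6,8}
'b' @ 1: {1,3,5}  (accept∈set)
'a' @ 2: {}  — no active states
rest 'babba' ignored (set empty)
after full input: {}  (accept=1 not in)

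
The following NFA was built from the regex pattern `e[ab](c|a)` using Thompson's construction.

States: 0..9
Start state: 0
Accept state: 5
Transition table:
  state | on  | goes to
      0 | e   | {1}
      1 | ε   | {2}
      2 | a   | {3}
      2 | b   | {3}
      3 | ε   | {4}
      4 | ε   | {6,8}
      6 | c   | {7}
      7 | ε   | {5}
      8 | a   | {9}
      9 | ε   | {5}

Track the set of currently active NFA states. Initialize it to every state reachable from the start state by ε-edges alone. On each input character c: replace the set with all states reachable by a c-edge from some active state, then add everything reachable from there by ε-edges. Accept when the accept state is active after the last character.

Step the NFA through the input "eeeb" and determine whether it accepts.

initial (ε-close {0}): {0}
'e' @ 1: {1,2}
'e' @ 2: {}  — dead — no transitions
rest 'eb' ignored (set empty)
final: {}; accept 5 not in set

Answer: REJECT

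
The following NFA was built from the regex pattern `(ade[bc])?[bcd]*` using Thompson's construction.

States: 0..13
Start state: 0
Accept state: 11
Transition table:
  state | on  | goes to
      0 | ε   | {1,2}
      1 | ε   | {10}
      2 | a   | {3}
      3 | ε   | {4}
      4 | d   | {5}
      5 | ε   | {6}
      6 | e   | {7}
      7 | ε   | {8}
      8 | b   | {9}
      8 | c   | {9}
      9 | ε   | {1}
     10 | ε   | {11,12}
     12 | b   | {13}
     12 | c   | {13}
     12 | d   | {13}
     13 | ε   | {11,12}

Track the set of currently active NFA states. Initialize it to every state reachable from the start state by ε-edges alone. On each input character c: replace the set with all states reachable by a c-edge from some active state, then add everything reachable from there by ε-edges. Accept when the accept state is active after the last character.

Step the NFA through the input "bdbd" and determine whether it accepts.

S₀ = ε-closure({0}) = {0,1,2,10,11,12}
'b' @ 1: {11,12,13}  ✓accept
'd' @ 2: {11,12,13}  ✓accept
'b' @ 3: {11,12,13}  ✓accept
'd' @ 4: {11,12,13}  ✓accept
after full input: {11,12,13}  (accept=11 in)

Answer: ACCEPT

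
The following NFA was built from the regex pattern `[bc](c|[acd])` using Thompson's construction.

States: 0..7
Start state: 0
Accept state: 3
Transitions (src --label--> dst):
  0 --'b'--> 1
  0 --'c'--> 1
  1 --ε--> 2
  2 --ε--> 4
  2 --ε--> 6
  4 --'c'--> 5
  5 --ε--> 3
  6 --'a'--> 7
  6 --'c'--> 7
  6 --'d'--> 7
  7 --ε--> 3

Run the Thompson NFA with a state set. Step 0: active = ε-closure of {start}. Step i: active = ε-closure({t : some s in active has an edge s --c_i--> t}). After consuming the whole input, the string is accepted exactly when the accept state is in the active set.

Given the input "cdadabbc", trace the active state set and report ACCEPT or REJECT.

S₀ = ε-closure({0}) = {0}
'c' @ 1: {1,2,4,6}
'd' @ 2: {3,7}  [accepting]
'a' @ 3: {}  — dead — no transitions
rest 'dabbc' ignored (set empty)
after full input: {}  (accept=3 not in)

Answer: REJECT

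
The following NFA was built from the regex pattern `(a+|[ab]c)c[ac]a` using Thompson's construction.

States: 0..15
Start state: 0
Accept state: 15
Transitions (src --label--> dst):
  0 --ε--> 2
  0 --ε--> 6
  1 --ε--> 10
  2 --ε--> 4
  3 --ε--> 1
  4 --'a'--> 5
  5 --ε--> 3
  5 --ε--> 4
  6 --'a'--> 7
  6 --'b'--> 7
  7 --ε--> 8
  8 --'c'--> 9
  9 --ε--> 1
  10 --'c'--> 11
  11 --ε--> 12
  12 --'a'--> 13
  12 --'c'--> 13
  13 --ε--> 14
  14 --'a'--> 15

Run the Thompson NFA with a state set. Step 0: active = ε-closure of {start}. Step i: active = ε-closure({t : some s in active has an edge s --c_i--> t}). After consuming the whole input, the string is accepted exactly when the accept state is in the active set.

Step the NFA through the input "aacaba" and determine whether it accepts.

Answer: REJECT

Steps:
S₀ = ε-closure({0}) = {0,2,4,6}
'a' @ 1: {1,3,4,5,7,8,10}
'a' @ 2: {1,3,4,5,10}
'c' @ 3: {11,12}
'a' @ 4: {13,14}
'b' @ 5: {}  — no active states
rest 'a' ignored (set empty)
end set {} — state 15 not in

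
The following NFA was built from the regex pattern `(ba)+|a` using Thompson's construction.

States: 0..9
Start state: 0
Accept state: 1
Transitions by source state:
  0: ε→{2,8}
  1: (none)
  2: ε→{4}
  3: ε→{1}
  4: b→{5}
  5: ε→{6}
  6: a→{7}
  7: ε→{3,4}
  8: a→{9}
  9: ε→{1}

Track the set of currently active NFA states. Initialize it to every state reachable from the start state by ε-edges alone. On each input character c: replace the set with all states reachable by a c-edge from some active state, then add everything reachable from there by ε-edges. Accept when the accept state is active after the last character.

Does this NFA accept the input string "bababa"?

Answer: ACCEPT

Derivation:
initial (ε-close {0}): {0,2,4,8}
'b' @ 1: {5,6}
'a' @ 2: {1,3,4,7}  ✓accept
'b' @ 3: {5,6}
'a' @ 4: {1,3,4,7}  ✓accept
'b' @ 5: {5,6}
'a' @ 6: {1,3,4,7}  ✓accept
after full input: {1,3,4,7}  (accept=1 in)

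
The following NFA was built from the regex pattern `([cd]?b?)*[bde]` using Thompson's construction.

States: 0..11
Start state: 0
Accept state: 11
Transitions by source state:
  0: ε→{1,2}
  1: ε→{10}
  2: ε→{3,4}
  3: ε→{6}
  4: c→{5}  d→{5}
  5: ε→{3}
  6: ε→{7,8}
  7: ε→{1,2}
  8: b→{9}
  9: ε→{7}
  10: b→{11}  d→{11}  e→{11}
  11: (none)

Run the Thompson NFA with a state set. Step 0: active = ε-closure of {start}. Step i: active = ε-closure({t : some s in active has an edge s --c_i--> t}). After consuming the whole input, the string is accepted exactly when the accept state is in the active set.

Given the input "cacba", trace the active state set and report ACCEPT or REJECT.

S₀ = ε-closure({0}) = {0,1,2,3,4,6,7,8,10}
'c' @ 1: {1,2,3,4,5,6,7,8,10}
'a' @ 2: {}  — state set empty
rest 'cba' ignored (set empty)
final: {}; accept 11 not in set

Answer: REJECT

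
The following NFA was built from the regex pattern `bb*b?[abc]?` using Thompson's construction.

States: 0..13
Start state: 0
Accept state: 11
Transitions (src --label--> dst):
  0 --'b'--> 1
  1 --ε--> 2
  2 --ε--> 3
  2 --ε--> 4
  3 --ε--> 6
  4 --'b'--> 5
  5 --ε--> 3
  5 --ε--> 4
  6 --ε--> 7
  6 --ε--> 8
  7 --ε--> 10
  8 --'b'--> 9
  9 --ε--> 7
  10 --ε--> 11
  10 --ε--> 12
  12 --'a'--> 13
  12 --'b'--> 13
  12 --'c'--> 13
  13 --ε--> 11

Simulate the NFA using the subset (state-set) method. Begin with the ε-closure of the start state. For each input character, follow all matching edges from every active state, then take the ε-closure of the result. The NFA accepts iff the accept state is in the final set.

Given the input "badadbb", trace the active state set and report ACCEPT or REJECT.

start: ε-closure({0}) = {0}
'b' @ 1: {1,2,3,4,6,7,8,10,11,12}  (accept∈set)
'a' @ 2: {11,13}  (accept∈set)
'd' @ 3: {}  — no active states
rest 'adbb' ignored (set empty)
end set {} — state 11 not in

Answer: REJECT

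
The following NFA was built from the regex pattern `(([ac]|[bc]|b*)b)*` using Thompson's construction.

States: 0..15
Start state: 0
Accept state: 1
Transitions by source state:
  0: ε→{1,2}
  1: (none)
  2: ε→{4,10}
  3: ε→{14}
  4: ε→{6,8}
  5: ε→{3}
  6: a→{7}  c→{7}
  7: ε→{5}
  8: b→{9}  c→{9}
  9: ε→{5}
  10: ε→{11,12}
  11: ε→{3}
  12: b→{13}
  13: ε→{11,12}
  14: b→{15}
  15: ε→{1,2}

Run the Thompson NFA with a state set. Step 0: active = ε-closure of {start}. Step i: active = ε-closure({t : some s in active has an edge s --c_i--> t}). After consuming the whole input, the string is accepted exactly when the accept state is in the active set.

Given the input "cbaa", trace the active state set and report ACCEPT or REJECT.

Answer: REJECT

Derivation:
start: ε-closure({0}) = {0,1,2,3,4,6,8,10,11,12,14}
'c' @ 1: {3,5,7,9,14}
'b' @ 2: {1,2,3,4,6,8,10,11,12,14,15}  ✓accept
'a' @ 3: {3,5,7,14}
'a' @ 4: {}  — state set empty
end set {} — state 1 not in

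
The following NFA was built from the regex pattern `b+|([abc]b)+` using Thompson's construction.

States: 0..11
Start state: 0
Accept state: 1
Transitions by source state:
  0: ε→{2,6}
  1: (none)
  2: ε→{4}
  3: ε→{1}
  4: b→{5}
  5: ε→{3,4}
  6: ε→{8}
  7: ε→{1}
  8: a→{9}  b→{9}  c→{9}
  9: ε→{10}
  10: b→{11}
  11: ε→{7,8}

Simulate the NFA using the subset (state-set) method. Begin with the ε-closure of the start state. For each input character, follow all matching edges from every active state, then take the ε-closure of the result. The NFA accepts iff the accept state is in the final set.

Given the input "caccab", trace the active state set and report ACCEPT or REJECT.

start: ε-closure({0}) = {0,2,4,6,8}
'c' @ 1: {9,10}
'a' @ 2: {}  — no active states
rest 'ccab' ignored (set empty)
end set {} — state 1 not in

Answer: REJECT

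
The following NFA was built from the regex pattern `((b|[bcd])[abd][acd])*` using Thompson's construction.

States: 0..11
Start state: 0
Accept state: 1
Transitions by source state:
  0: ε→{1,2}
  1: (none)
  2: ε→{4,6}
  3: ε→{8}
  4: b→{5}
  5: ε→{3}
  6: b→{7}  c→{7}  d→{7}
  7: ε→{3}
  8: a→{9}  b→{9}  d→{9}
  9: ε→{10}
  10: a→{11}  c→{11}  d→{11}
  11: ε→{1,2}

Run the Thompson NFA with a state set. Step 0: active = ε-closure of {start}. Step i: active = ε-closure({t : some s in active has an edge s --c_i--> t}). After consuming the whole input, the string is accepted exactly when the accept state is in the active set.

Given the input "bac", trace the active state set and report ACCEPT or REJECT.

Answer: ACCEPT

Steps:
start: ε-closure({0}) = {0,1,2,4,6}
'b' @ 1: {3,5,7,8}
'a' @ 2: {9,10}
'c' @ 3: {1,2,4,6,11}  (accept∈set)
after full input: {1,2,4,6,11}  (accept=1 in)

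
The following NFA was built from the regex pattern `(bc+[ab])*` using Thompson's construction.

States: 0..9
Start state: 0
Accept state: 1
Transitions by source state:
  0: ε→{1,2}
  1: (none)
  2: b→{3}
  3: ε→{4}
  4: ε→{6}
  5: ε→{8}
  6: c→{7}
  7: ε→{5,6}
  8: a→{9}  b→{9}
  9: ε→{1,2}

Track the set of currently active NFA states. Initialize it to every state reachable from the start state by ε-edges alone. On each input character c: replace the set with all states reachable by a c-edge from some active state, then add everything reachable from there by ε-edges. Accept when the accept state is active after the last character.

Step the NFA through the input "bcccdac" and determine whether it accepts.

start: ε-closure({0}) = {0,1,2}
'b' @ 1: {3,4,6}
'c' @ 2: {5,6,7,8}
'c' @ 3: {5,6,7,8}
'c' @ 4: {5,6,7,8}
'd' @ 5: {}  — state set empty
rest 'ac' ignored (set empty)
after full input: {}  (accept=1 not in)

Answer: REJECT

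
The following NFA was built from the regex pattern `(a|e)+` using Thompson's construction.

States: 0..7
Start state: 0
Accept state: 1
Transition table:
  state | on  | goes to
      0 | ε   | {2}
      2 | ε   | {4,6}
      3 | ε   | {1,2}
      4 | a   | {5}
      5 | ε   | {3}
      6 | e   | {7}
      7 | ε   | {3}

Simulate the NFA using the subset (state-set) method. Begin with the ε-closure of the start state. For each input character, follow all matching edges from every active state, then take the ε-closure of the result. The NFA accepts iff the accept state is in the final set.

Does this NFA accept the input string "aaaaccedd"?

initial (ε-close {0}): {0,2,4,6}
'a' @ 1: {1,2,3,4,5,6}  [accepting]
'a' @ 2: {1,2,3,4,5,6}  [accepting]
'a' @ 3: {1,2,3,4,5,6}  [accepting]
'a' @ 4: {1,2,3,4,5,6}  [accepting]
'c' @ 5: {}  — state set empty
rest 'cedd' ignored (set empty)
end set {} — state 1 not in

Answer: REJECT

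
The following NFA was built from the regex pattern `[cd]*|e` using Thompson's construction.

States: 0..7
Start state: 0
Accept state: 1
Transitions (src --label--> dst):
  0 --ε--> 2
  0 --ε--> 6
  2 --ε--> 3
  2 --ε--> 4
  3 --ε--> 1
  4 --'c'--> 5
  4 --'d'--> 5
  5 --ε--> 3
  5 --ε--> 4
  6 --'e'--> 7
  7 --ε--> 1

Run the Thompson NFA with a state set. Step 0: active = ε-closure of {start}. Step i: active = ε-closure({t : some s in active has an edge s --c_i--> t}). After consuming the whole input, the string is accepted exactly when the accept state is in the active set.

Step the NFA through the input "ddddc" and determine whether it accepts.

Answer: ACCEPT

Derivation:
start: ε-closure({0}) = {0,1,2,3,4,6}
'd' @ 1: {1,3,4,5}  ✓accept
'd' @ 2: {1,3,4,5}  ✓accept
'd' @ 3: {1,3,4,5}  ✓accept
'd' @ 4: {1,3,4,5}  ✓accept
'c' @ 5: {1,3,4,5}  ✓accept
after full input: {1,3,4,5}  (accept=1 in)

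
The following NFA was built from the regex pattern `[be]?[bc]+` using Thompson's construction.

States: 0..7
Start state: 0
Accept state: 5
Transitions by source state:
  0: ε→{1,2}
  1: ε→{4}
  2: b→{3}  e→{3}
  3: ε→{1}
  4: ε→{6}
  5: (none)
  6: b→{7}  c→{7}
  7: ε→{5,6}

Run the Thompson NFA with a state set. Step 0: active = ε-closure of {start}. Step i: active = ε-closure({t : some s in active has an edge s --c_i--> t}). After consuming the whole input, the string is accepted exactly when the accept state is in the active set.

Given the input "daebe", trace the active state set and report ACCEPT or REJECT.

initial (ε-close {0}): {0,1,2,4,6}
'd' @ 1: {}  — no active states
rest 'aebe' ignored (set empty)
end set {} — state 5 not in

Answer: REJECT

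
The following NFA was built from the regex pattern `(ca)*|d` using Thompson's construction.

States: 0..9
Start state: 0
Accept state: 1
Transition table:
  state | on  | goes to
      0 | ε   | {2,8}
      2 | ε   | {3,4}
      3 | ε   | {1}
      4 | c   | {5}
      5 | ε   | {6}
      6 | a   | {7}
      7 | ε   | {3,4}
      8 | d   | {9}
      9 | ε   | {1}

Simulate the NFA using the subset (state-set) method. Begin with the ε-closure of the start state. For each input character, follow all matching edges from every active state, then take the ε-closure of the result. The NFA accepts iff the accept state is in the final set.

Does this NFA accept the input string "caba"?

Answer: REJECT

Derivation:
initial (ε-close {0}): {0,1,2,3,4,8}
'c' @ 1: {5,6}
'a' @ 2: {1,3,4,7}  [accepting]
'b' @ 3: {}  — no active states
rest 'a' ignored (set empty)
after full input: {}  (accept=1 not in)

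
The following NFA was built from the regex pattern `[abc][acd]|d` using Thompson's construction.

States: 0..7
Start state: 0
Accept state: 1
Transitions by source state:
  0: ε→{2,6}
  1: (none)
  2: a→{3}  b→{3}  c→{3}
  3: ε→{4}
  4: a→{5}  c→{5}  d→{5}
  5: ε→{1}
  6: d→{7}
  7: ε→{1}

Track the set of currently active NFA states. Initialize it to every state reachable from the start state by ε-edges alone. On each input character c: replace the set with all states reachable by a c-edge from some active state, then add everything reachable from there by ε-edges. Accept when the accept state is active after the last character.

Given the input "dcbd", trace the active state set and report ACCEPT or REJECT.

Answer: REJECT

Derivation:
start: ε-closure({0}) = {0,2,6}
'd' @ 1: {1,7}  ✓accept
'c' @ 2: {}  — no active states
rest 'bd' ignored (set empty)
after full input: {}  (accept=1 not in)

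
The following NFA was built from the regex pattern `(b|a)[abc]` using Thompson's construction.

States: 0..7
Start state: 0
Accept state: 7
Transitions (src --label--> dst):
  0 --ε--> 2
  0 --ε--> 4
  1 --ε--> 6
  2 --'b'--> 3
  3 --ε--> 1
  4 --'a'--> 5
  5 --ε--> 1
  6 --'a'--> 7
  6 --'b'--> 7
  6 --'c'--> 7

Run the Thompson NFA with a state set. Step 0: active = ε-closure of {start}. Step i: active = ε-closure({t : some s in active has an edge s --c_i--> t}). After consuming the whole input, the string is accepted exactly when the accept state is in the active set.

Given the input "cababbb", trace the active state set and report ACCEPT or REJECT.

initial (ε-close {0}): {0,2,4}
'c' @ 1: {}  — dead — no transitions
rest 'ababbb' ignored (set empty)
final: {}; accept 7 not in set

Answer: REJECT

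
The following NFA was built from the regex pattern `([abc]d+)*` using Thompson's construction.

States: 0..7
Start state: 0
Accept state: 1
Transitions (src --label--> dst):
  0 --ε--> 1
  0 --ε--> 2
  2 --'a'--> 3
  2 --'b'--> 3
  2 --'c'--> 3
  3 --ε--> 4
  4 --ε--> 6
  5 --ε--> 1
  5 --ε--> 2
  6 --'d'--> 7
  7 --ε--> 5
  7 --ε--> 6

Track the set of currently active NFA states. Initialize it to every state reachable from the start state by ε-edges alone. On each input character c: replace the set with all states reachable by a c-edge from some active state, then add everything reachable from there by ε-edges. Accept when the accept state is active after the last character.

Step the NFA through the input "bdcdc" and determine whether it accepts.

initial (ε-close {0}): {0,1,2}
'b' @ 1: {3,4,6}
'd' @ 2: {1,2,5,6,7}  ✓accept
'c' @ 3: {3,4,6}
'd' @ 4: {1,2,5,6,7}  ✓accept
'c' @ 5: {3,4,6}
final: {3,4,6}; accept 1 not in set

Answer: REJECT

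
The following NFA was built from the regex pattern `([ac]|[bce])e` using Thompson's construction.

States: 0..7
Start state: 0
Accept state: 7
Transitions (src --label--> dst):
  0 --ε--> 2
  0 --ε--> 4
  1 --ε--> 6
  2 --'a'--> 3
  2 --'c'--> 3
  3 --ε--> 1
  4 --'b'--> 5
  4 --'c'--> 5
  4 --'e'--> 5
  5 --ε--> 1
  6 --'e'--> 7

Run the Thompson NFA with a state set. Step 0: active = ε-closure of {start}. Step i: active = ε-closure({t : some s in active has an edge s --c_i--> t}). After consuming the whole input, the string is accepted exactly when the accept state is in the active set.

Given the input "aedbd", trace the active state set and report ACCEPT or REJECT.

S₀ = ε-closure({0}) = {0,2,4}
'a' @ 1: {1,3,6}
'e' @ 2: {7}  [accepting]
'd' @ 3: {}  — state set empty
rest 'bd' ignored (set empty)
end set {} — state 7 not in

Answer: REJECT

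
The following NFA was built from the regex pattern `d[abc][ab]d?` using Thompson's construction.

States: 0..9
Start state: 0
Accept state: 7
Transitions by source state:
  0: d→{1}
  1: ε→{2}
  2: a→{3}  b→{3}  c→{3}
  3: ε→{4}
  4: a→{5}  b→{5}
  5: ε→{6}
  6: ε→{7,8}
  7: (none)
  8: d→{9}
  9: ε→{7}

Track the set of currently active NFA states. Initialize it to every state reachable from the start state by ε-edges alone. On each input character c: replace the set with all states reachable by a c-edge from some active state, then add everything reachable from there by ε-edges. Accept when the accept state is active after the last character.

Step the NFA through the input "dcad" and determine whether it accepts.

Answer: ACCEPT

Derivation:
S₀ = ε-closure({0}) = {0}
'd' @ 1: {1,2}
'c' @ 2: {3,4}
'a' @ 3: {5,6,7,8}  (accept∈set)
'd' @ 4: {7,9}  (accept∈set)
final: {7,9}; accept 7 in set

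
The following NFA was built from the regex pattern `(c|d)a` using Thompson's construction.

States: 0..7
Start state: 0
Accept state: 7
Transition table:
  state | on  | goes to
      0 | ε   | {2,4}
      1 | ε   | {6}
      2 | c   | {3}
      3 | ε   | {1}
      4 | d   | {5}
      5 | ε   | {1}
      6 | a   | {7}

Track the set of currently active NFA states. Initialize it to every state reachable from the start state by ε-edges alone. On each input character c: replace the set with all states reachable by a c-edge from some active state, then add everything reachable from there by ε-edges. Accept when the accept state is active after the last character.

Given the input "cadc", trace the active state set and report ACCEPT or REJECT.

initial (ε-close {0}): {0,2,4}
'c' @ 1: {1,3,6}
'a' @ 2: {7}  (accept∈set)
'd' @ 3: {}  — state set empty
rest 'c' ignored (set empty)
final: {}; accept 7 not in set

Answer: REJECT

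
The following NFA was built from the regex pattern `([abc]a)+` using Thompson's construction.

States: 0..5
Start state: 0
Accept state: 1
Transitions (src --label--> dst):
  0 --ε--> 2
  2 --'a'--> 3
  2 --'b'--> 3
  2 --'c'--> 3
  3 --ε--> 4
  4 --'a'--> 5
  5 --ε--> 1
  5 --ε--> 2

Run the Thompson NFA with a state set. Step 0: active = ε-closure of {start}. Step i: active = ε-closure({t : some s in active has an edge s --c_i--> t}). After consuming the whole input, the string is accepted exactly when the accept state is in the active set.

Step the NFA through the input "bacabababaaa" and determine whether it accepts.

S₀ = ε-closure({0}) = {0,2}
'b' @ 1: {3,4}
'a' @ 2: {1,2,5}  [accepting]
'c' @ 3: {3,4}
'a' @ 4: {1,2,5}  [accepting]
'b' @ 5: {3,4}
'a' @ 6: {1,2,5}  [accepting]
'b' @ 7: {3,4}
'a' @ 8: {1,2,5}  [accepting]
'b' @ 9: {3,4}
'a' @ 10: {1,2,5}  [accepting]
'a' @ 11: {3,4}
'a' @ 12: {1,2,5}  [accepting]
after full input: {1,2,5}  (accept=1 in)

Answer: ACCEPT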